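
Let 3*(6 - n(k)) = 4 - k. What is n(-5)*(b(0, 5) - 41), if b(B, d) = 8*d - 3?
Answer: -12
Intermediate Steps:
n(k) = 14/3 + k/3 (n(k) = 6 - (4 - k)/3 = 6 + (-4/3 + k/3) = 14/3 + k/3)
b(B, d) = -3 + 8*d
n(-5)*(b(0, 5) - 41) = (14/3 + (1/3)*(-5))*((-3 + 8*5) - 41) = (14/3 - 5/3)*((-3 + 40) - 41) = 3*(37 - 41) = 3*(-4) = -12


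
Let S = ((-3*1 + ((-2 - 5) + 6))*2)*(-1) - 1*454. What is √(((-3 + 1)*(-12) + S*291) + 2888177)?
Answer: √2758415 ≈ 1660.8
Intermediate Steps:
S = -446 (S = ((-3 + (-7 + 6))*2)*(-1) - 454 = ((-3 - 1)*2)*(-1) - 454 = -4*2*(-1) - 454 = -8*(-1) - 454 = 8 - 454 = -446)
√(((-3 + 1)*(-12) + S*291) + 2888177) = √(((-3 + 1)*(-12) - 446*291) + 2888177) = √((-2*(-12) - 129786) + 2888177) = √((24 - 129786) + 2888177) = √(-129762 + 2888177) = √2758415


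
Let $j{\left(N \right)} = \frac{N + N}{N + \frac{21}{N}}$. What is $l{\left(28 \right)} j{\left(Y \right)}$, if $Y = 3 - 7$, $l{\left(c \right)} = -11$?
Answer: $- \frac{352}{37} \approx -9.5135$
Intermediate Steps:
$Y = -4$
$j{\left(N \right)} = \frac{2 N}{N + \frac{21}{N}}$
$l{\left(28 \right)} j{\left(Y \right)} = - 11 \frac{2 \left(-4\right)^{2}}{21 + \left(-4\right)^{2}} = - 11 \cdot 2 \cdot 16 \frac{1}{21 + 16} = - 11 \cdot 2 \cdot 16 \cdot \frac{1}{37} = \left(-11\right) \frac{32}{37} = - \frac{352}{37}$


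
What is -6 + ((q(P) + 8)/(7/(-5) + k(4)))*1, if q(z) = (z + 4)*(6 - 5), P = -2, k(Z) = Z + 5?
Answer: -89/19 ≈ -4.6842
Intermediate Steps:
k(Z) = 5 + Z
q(z) = 4 + z (q(z) = (4 + z)*1 = 4 + z)
-6 + ((q(P) + 8)/(7/(-5) + k(4)))*1 = -6 + (((4 - 2) + 8)/(7/(-5) + (5 + 4)))*1 = -6 + ((2 + 8)/(7*(-1/5) + 9))*1 = -6 + (10/(-7/5 + 9))*1 = -6 + (10/(38/5))*1 = -6 + (10*(5/38))*1 = -6 + (25/19)*1 = -6 + 25/19 = -89/19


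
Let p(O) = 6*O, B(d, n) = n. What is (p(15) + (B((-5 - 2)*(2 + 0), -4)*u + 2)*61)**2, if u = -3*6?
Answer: 21196816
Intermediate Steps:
u = -18
(p(15) + (B((-5 - 2)*(2 + 0), -4)*u + 2)*61)**2 = (6*15 + (-4*(-18) + 2)*61)**2 = (90 + (72 + 2)*61)**2 = (90 + 74*61)**2 = (90 + 4514)**2 = 4604**2 = 21196816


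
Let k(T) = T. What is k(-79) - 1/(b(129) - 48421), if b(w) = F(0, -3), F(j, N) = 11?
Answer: -3824389/48410 ≈ -79.000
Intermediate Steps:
b(w) = 11
k(-79) - 1/(b(129) - 48421) = -79 - 1/(11 - 48421) = -79 - 1/(-48410) = -79 - 1*(-1/48410) = -79 + 1/48410 = -3824389/48410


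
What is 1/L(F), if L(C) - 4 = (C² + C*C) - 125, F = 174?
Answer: 1/60431 ≈ 1.6548e-5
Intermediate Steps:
L(C) = -121 + 2*C² (L(C) = 4 + ((C² + C*C) - 125) = 4 + ((C² + C²) - 125) = 4 + (2*C² - 125) = 4 + (-125 + 2*C²) = -121 + 2*C²)
1/L(F) = 1/(-121 + 2*174²) = 1/(-121 + 2*30276) = 1/(-121 + 60552) = 1/60431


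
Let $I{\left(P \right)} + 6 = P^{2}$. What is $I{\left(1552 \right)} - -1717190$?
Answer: $4125888$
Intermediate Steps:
$I{\left(P \right)} = -6 + P^{2}$
$I{\left(1552 \right)} - -1717190 = \left(-6 + 1552^{2}\right) - -1717190 = \left(-6 + 2408704\right) + 1717190 = 2408698 + 1717190 = 4125888$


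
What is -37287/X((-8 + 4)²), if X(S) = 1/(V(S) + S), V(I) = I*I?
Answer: -10142064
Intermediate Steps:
V(I) = I²
X(S) = 1/(S + S²) (X(S) = 1/(S² + S) = 1/(S + S²))
-37287/X((-8 + 4)²) = -37287*(-8 + 4)²*(1 + (-8 + 4)²) = -37287/(1/(((-4)²)*(1 + (-4)²))) = -37287/(1/(16*(1 + 16))) = -37287/((1/16)/17) = -37287/((1/16)*(1/17)) = -37287/1/272 = -37287*272 = -10142064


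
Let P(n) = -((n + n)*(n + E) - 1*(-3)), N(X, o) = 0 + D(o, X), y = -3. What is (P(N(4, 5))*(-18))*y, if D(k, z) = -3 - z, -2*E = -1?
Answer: -5076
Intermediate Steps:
E = ½ (E = -½*(-1) = ½ ≈ 0.50000)
N(X, o) = -3 - X (N(X, o) = 0 + (-3 - X) = -3 - X)
P(n) = -3 - 2*n*(½ + n) (P(n) = -((n + n)*(n + ½) - 1*(-3)) = -((2*n)*(½ + n) + 3) = -(2*n*(½ + n) + 3) = -(3 + 2*n*(½ + n)) = -3 - 2*n*(½ + n))
(P(N(4, 5))*(-18))*y = ((-3 - (-3 - 1*4) - 2*(-3 - 1*4)²)*(-18))*(-3) = ((-3 - (-3 - 4) - 2*(-3 - 4)²)*(-18))*(-3) = ((-3 - 1*(-7) - 2*(-7)²)*(-18))*(-3) = ((-3 + 7 - 2*49)*(-18))*(-3) = ((-3 + 7 - 98)*(-18))*(-3) = -94*(-18)*(-3) = 1692*(-3) = -5076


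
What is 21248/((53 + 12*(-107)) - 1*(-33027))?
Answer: 5312/7949 ≈ 0.66826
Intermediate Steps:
21248/((53 + 12*(-107)) - 1*(-33027)) = 21248/((53 - 1284) + 33027) = 21248/(-1231 + 33027) = 21248/31796 = 21248*(1/31796) = 5312/7949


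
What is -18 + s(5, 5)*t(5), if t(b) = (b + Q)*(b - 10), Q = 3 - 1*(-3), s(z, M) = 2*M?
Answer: -568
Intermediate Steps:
Q = 6 (Q = 3 + 3 = 6)
t(b) = (-10 + b)*(6 + b) (t(b) = (b + 6)*(b - 10) = (6 + b)*(-10 + b) = (-10 + b)*(6 + b))
-18 + s(5, 5)*t(5) = -18 + (2*5)*(-60 + 5**2 - 4*5) = -18 + 10*(-60 + 25 - 20) = -18 + 10*(-55) = -18 - 550 = -568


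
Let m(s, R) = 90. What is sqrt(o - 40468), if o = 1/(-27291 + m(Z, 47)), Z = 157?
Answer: I*sqrt(29942046646869)/27201 ≈ 201.17*I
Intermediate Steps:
o = -1/27201 (o = 1/(-27291 + 90) = 1/(-27201) = -1/27201 ≈ -3.6763e-5)
sqrt(o - 40468) = sqrt(-1/27201 - 40468) = sqrt(-1100770069/27201) = I*sqrt(29942046646869)/27201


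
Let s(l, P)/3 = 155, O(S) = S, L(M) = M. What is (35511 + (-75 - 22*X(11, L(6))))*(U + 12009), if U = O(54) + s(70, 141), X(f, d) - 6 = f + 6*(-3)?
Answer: 444217824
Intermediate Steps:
X(f, d) = -12 + f (X(f, d) = 6 + (f + 6*(-3)) = 6 + (f - 18) = 6 + (-18 + f) = -12 + f)
s(l, P) = 465 (s(l, P) = 3*155 = 465)
U = 519 (U = 54 + 465 = 519)
(35511 + (-75 - 22*X(11, L(6))))*(U + 12009) = (35511 + (-75 - 22*(-12 + 11)))*(519 + 12009) = (35511 + (-75 - 22*(-1)))*12528 = (35511 + (-75 + 22))*12528 = (35511 - 53)*12528 = 35458*12528 = 444217824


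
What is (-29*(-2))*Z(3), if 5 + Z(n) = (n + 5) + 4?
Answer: 406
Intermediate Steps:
Z(n) = 4 + n (Z(n) = -5 + ((n + 5) + 4) = -5 + ((5 + n) + 4) = -5 + (9 + n) = 4 + n)
(-29*(-2))*Z(3) = (-29*(-2))*(4 + 3) = 58*7 = 406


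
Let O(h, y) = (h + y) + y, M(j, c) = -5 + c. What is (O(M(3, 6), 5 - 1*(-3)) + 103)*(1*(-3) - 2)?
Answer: -600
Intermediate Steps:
O(h, y) = h + 2*y
(O(M(3, 6), 5 - 1*(-3)) + 103)*(1*(-3) - 2) = (((-5 + 6) + 2*(5 - 1*(-3))) + 103)*(1*(-3) - 2) = ((1 + 2*(5 + 3)) + 103)*(-3 - 2) = ((1 + 2*8) + 103)*(-5) = ((1 + 16) + 103)*(-5) = (17 + 103)*(-5) = 120*(-5) = -600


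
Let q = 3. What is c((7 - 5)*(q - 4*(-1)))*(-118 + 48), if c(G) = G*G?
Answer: -13720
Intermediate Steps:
c(G) = G²
c((7 - 5)*(q - 4*(-1)))*(-118 + 48) = ((7 - 5)*(3 - 4*(-1)))²*(-118 + 48) = (2*(3 + 4))²*(-70) = (2*7)²*(-70) = 14²*(-70) = 196*(-70) = -13720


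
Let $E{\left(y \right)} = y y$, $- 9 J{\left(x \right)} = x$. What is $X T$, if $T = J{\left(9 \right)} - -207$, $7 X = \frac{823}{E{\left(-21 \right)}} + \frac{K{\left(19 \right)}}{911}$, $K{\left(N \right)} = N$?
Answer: $\frac{156175192}{2812257} \approx 55.534$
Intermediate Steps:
$J{\left(x \right)} = - \frac{x}{9}$
$E{\left(y \right)} = y^{2}$
$X = \frac{758132}{2812257}$ ($X = \frac{\frac{823}{\left(-21\right)^{2}} + \frac{19}{911}}{7} = \frac{\frac{823}{441} + 19 \cdot \frac{1}{911}}{7} = \frac{823 \cdot \frac{1}{441} + \frac{19}{911}}{7} = \frac{\frac{823}{441} + \frac{19}{911}}{7} = \frac{1}{7} \cdot \frac{758132}{401751} = \frac{758132}{2812257} \approx 0.26958$)
$T = 206$ ($T = \left(- \frac{1}{9}\right) 9 - -207 = -1 + 207 = 206$)
$X T = \frac{758132}{2812257} \cdot 206 = \frac{156175192}{2812257}$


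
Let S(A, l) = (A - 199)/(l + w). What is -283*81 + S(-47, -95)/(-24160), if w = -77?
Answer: -47628492603/2077760 ≈ -22923.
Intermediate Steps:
S(A, l) = (-199 + A)/(-77 + l) (S(A, l) = (A - 199)/(l - 77) = (-199 + A)/(-77 + l))
-283*81 + S(-47, -95)/(-24160) = -283*81 + ((-199 - 47)/(-77 - 95))/(-24160) = -22923 + (-246/(-172))*(-1/24160) = -22923 - 1/172*(-246)*(-1/24160) = -22923 + (123/86)*(-1/24160) = -22923 - 123/2077760 = -47628492603/2077760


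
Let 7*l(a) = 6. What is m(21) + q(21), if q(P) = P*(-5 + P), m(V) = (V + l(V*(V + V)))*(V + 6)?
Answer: 6483/7 ≈ 926.14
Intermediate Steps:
l(a) = 6/7 (l(a) = (⅐)*6 = 6/7)
m(V) = (6 + V)*(6/7 + V) (m(V) = (V + 6/7)*(V + 6) = (6/7 + V)*(6 + V) = (6 + V)*(6/7 + V))
m(21) + q(21) = (36/7 + 21² + (48/7)*21) + 21*(-5 + 21) = (36/7 + 441 + 144) + 21*16 = 4131/7 + 336 = 6483/7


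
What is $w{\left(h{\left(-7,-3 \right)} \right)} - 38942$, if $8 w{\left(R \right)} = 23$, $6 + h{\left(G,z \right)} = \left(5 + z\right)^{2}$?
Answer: $- \frac{311513}{8} \approx -38939.0$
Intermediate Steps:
$h{\left(G,z \right)} = -6 + \left(5 + z\right)^{2}$
$w{\left(R \right)} = \frac{23}{8}$ ($w{\left(R \right)} = \frac{1}{8} \cdot 23 = \frac{23}{8}$)
$w{\left(h{\left(-7,-3 \right)} \right)} - 38942 = \frac{23}{8} - 38942 = - \frac{311513}{8}$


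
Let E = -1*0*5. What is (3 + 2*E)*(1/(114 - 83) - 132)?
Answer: -12273/31 ≈ -395.90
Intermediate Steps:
E = 0 (E = 0*5 = 0)
(3 + 2*E)*(1/(114 - 83) - 132) = (3 + 2*0)*(1/(114 - 83) - 132) = (3 + 0)*(1/31 - 132) = 3*(1/31 - 132) = 3*(-4091/31) = -12273/31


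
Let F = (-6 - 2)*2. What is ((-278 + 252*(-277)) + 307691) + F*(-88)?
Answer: 239017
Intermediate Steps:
F = -16 (F = -8*2 = -16)
((-278 + 252*(-277)) + 307691) + F*(-88) = ((-278 + 252*(-277)) + 307691) - 16*(-88) = ((-278 - 69804) + 307691) + 1408 = (-70082 + 307691) + 1408 = 237609 + 1408 = 239017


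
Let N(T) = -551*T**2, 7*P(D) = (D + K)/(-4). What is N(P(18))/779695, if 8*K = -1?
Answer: -11267399/39121976320 ≈ -0.00028801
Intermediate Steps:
K = -1/8 (K = (1/8)*(-1) = -1/8 ≈ -0.12500)
P(D) = 1/224 - D/28 (P(D) = ((D - 1/8)/(-4))/7 = ((-1/8 + D)*(-1/4))/7 = (1/32 - D/4)/7 = 1/224 - D/28)
N(P(18))/779695 = -551*(1/224 - 1/28*18)**2/779695 = -551*(1/224 - 9/14)**2*(1/779695) = -551*(-143/224)**2*(1/779695) = -551*20449/50176*(1/779695) = -11267399/50176*1/779695 = -11267399/39121976320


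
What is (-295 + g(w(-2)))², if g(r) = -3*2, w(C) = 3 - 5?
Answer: 90601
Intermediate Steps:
w(C) = -2
g(r) = -6
(-295 + g(w(-2)))² = (-295 - 6)² = (-301)² = 90601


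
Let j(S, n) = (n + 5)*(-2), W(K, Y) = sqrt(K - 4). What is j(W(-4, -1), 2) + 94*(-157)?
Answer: -14772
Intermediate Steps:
W(K, Y) = sqrt(-4 + K)
j(S, n) = -10 - 2*n (j(S, n) = (5 + n)*(-2) = -10 - 2*n)
j(W(-4, -1), 2) + 94*(-157) = (-10 - 2*2) + 94*(-157) = (-10 - 4) - 14758 = -14 - 14758 = -14772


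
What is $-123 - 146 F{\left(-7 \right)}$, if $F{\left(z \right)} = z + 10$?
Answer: $-561$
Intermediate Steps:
$F{\left(z \right)} = 10 + z$
$-123 - 146 F{\left(-7 \right)} = -123 - 146 \left(10 - 7\right) = -123 - 438 = -561$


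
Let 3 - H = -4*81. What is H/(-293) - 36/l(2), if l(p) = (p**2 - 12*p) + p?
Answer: 259/293 ≈ 0.88396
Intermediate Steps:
l(p) = p**2 - 11*p
H = 327 (H = 3 - (-4)*81 = 3 - 1*(-324) = 3 + 324 = 327)
H/(-293) - 36/l(2) = 327/(-293) - 36*1/(2*(-11 + 2)) = 327*(-1/293) - 36/(2*(-9)) = -327/293 - 36/(-18) = -327/293 - 36*(-1/18) = -327/293 + 2 = 259/293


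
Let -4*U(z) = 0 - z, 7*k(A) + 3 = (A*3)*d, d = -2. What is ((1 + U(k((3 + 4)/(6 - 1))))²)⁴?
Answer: 2252292232139041/147578905600000000 ≈ 0.015262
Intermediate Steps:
k(A) = -3/7 - 6*A/7 (k(A) = -3/7 + ((A*3)*(-2))/7 = -3/7 + ((3*A)*(-2))/7 = -3/7 + (-6*A)/7 = -3/7 - 6*A/7)
U(z) = z/4 (U(z) = -(0 - z)/4 = -(-1)*z/4 = z/4)
((1 + U(k((3 + 4)/(6 - 1))))²)⁴ = ((1 + (-3/7 - 6*(3 + 4)/(7*(6 - 1)))/4)²)⁴ = ((1 + (-3/7 - 6/5)/4)²)⁴ = ((1 + (¼)*(-57/35))²)⁴ = ((1 - 57/140)²)⁴ = ((83/140)²)⁴ = (6889/19600)⁴ = 2252292232139041/147578905600000000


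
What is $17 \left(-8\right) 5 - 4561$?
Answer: $-5241$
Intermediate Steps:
$17 \left(-8\right) 5 - 4561 = \left(-136\right) 5 - 4561 = -680 - 4561 = -5241$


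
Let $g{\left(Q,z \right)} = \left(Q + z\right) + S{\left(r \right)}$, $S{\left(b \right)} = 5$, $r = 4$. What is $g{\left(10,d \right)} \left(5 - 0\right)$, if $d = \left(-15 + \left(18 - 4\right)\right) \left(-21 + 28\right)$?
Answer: $40$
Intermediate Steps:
$d = -7$ ($d = \left(-15 + \left(18 - 4\right)\right) 7 = \left(-15 + 14\right) 7 = \left(-1\right) 7 = -7$)
$g{\left(Q,z \right)} = 5 + Q + z$ ($g{\left(Q,z \right)} = \left(Q + z\right) + 5 = 5 + Q + z$)
$g{\left(10,d \right)} \left(5 - 0\right) = \left(5 + 10 - 7\right) \left(5 - 0\right) = 8 \left(5 + 0\right) = 8 \cdot 5 = 40$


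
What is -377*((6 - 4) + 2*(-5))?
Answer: 3016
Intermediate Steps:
-377*((6 - 4) + 2*(-5)) = -377*(2 - 10) = -377*(-8) = 3016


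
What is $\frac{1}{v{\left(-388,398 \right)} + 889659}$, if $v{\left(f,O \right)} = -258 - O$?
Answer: $\frac{1}{889003} \approx 1.1249 \cdot 10^{-6}$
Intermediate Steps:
$\frac{1}{v{\left(-388,398 \right)} + 889659} = \frac{1}{\left(-258 - 398\right) + 889659} = \frac{1}{-656 + 889659} = \frac{1}{889003}$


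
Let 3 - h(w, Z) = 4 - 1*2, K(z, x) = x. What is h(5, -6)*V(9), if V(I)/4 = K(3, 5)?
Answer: 20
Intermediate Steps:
h(w, Z) = 1 (h(w, Z) = 3 - (4 - 1*2) = 3 - (4 - 2) = 3 - 1*2 = 3 - 2 = 1)
V(I) = 20 (V(I) = 4*5 = 20)
h(5, -6)*V(9) = 1*20 = 20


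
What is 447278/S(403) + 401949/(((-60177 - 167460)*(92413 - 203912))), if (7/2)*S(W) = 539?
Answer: 210231411249390/72383701313 ≈ 2904.4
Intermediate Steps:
S(W) = 154 (S(W) = (2/7)*539 = 154)
447278/S(403) + 401949/(((-60177 - 167460)*(92413 - 203912))) = 447278/154 + 401949/(((-60177 - 167460)*(92413 - 203912))) = 447278*(1/154) + 401949/((-227637*(-111499))) = 223639/77 + 401949/25381297863 = 223639/77 + 401949*(1/25381297863) = 223639/77 + 14887/940048069 = 210231411249390/72383701313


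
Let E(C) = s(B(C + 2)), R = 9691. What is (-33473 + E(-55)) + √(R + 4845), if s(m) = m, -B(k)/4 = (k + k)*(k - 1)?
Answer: -56369 + 2*√3634 ≈ -56248.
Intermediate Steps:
B(k) = -8*k*(-1 + k) (B(k) = -4*(k + k)*(k - 1) = -4*2*k*(-1 + k) = -8*k*(-1 + k))
E(C) = 8*(-1 - C)*(2 + C) (E(C) = 8*(C + 2)*(1 - (C + 2)) = 8*(2 + C)*(1 - (2 + C)) = 8*(2 + C)*(1 + (-2 - C)) = 8*(2 + C)*(-1 - C) = 8*(-1 - C)*(2 + C))
(-33473 + E(-55)) + √(R + 4845) = (-33473 - 8*(1 - 55)*(2 - 55)) + √(9691 + 4845) = (-33473 - 8*(-54)*(-53)) + √14536 = (-33473 - 22896) + 2*√3634 = -56369 + 2*√3634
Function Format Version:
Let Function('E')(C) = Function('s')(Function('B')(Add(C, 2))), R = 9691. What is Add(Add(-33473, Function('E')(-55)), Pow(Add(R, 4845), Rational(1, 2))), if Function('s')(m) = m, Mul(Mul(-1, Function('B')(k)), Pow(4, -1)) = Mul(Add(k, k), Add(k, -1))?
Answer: Add(-56369, Mul(2, Pow(3634, Rational(1, 2)))) ≈ -56248.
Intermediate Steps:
Function('B')(k) = Mul(-8, k, Add(-1, k)) (Function('B')(k) = Mul(-4, Mul(Add(k, k), Add(k, -1))) = Mul(-4, Mul(Mul(2, k), Add(-1, k))) = Mul(-4, Mul(2, k, Add(-1, k))) = Mul(-8, k, Add(-1, k)))
Function('E')(C) = Mul(8, Add(-1, Mul(-1, C)), Add(2, C)) (Function('E')(C) = Mul(8, Add(C, 2), Add(1, Mul(-1, Add(C, 2)))) = Mul(8, Add(2, C), Add(1, Mul(-1, Add(2, C)))) = Mul(8, Add(2, C), Add(1, Add(-2, Mul(-1, C)))) = Mul(8, Add(2, C), Add(-1, Mul(-1, C))) = Mul(8, Add(-1, Mul(-1, C)), Add(2, C)))
Add(Add(-33473, Function('E')(-55)), Pow(Add(R, 4845), Rational(1, 2))) = Add(Add(-33473, Mul(-8, Add(1, -55), Add(2, -55))), Pow(Add(9691, 4845), Rational(1, 2))) = Add(Add(-33473, Mul(-8, -54, -53)), Pow(14536, Rational(1, 2))) = Add(Add(-33473, -22896), Mul(2, Pow(3634, Rational(1, 2)))) = Add(-56369, Mul(2, Pow(3634, Rational(1, 2))))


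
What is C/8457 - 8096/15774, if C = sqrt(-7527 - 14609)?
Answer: -368/717 + 2*I*sqrt(5534)/8457 ≈ -0.51325 + 0.017593*I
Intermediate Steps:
C = 2*I*sqrt(5534) (C = sqrt(-22136) = 2*I*sqrt(5534) ≈ 148.78*I)
C/8457 - 8096/15774 = (2*I*sqrt(5534))/8457 - 8096/15774 = (2*I*sqrt(5534))*(1/8457) - 8096*1/15774 = 2*I*sqrt(5534)/8457 - 368/717 = -368/717 + 2*I*sqrt(5534)/8457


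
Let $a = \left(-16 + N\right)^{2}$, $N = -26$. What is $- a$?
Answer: $-1764$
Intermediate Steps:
$a = 1764$ ($a = \left(-16 - 26\right)^{2} = \left(-42\right)^{2} = 1764$)
$- a = \left(-1\right) 1764 = -1764$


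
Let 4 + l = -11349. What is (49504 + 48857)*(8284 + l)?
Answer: -301869909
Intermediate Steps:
l = -11353 (l = -4 - 11349 = -11353)
(49504 + 48857)*(8284 + l) = (49504 + 48857)*(8284 - 11353) = 98361*(-3069) = -301869909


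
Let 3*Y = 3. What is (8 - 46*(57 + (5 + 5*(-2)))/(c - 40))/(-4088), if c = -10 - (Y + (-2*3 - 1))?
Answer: -49/3212 ≈ -0.015255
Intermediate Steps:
Y = 1 (Y = (1/3)*3 = 1)
c = -4 (c = -10 - (1 + (-2*3 - 1)) = -10 - (1 + (-6 - 1)) = -10 - (1 - 7) = -10 - 1*(-6) = -10 + 6 = -4)
(8 - 46*(57 + (5 + 5*(-2)))/(c - 40))/(-4088) = (8 - 46*(57 + (5 + 5*(-2)))/(-4 - 40))/(-4088) = (8 - 46*(57 + (5 - 10))/(-44))*(-1/4088) = (8 - 46*(57 - 5)*(-1)/44)*(-1/4088) = (8 - 2392*(-1)/44)*(-1/4088) = (8 - 46*(-13/11))*(-1/4088) = (8 + 598/11)*(-1/4088) = (686/11)*(-1/4088) = -49/3212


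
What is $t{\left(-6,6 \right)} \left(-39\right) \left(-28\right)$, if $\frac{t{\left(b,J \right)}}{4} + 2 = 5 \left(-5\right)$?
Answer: $-117936$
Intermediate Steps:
$t{\left(b,J \right)} = -108$ ($t{\left(b,J \right)} = -8 + 4 \cdot 5 \left(-5\right) = -8 + 4 \left(-25\right) = -8 - 100 = -108$)
$t{\left(-6,6 \right)} \left(-39\right) \left(-28\right) = \left(-108\right) \left(-39\right) \left(-28\right) = 4212 \left(-28\right) = -117936$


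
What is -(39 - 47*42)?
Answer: 1935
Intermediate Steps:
-(39 - 47*42) = -(39 - 1974) = -1*(-1935) = 1935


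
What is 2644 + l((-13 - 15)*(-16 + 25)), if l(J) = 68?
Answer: 2712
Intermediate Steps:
2644 + l((-13 - 15)*(-16 + 25)) = 2644 + 68 = 2712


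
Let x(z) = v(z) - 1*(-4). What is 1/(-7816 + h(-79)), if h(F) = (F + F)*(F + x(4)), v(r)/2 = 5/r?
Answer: 1/3639 ≈ 0.00027480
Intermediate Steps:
v(r) = 10/r (v(r) = 2*(5/r) = 10/r)
x(z) = 4 + 10/z (x(z) = 10/z - 1*(-4) = 10/z + 4 = 4 + 10/z)
h(F) = 2*F*(13/2 + F) (h(F) = (F + F)*(F + (4 + 10/4)) = (2*F)*(F + (4 + 10*(¼))) = (2*F)*(F + (4 + 5/2)) = (2*F)*(F + 13/2) = (2*F)*(13/2 + F) = 2*F*(13/2 + F))
1/(-7816 + h(-79)) = 1/(-7816 - 79*(13 + 2*(-79))) = 1/(-7816 - 79*(13 - 158)) = 1/(-7816 - 79*(-145)) = 1/(-7816 + 11455) = 1/3639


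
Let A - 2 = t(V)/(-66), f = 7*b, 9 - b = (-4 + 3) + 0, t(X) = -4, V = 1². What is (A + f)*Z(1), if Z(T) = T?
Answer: 2378/33 ≈ 72.061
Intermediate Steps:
V = 1
b = 10 (b = 9 - ((-4 + 3) + 0) = 9 - (-1 + 0) = 9 - 1*(-1) = 9 + 1 = 10)
f = 70 (f = 7*10 = 70)
A = 68/33 (A = 2 - 4/(-66) = 2 - 4*(-1/66) = 2 + 2/33 = 68/33 ≈ 2.0606)
(A + f)*Z(1) = (68/33 + 70)*1 = (2378/33)*1 = 2378/33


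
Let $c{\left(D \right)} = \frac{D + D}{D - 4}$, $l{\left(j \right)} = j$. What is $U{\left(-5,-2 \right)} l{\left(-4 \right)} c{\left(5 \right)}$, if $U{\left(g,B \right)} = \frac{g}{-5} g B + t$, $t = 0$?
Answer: $-400$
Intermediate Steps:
$c{\left(D \right)} = \frac{2 D}{-4 + D}$
$U{\left(g,B \right)} = - \frac{B g^{2}}{5}$ ($U{\left(g,B \right)} = \frac{g}{-5} g B + 0 = g \left(- \frac{1}{5}\right) g B + 0 = - \frac{g}{5} g B + 0 = - \frac{g^{2}}{5} B + 0 = - \frac{B g^{2}}{5} + 0 = - \frac{B g^{2}}{5}$)
$U{\left(-5,-2 \right)} l{\left(-4 \right)} c{\left(5 \right)} = \left(- \frac{1}{5}\right) \left(-2\right) \left(-5\right)^{2} \left(-4\right) 2 \cdot 5 \frac{1}{-4 + 5} = \left(- \frac{1}{5}\right) \left(-2\right) 25 \left(-4\right) 2 \cdot 5 \cdot 1^{-1} = 10 \left(-4\right) 2 \cdot 5 \cdot 1 = \left(-40\right) 10 = -400$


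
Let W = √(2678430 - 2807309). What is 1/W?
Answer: -I*√128879/128879 ≈ -0.0027855*I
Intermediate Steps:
W = I*√128879 (W = √(-128879) = I*√128879 ≈ 359.0*I)
1/W = 1/(I*√128879) = -I*√128879/128879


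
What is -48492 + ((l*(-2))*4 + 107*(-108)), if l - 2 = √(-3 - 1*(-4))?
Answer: -60072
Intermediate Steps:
l = 3 (l = 2 + √(-3 - 1*(-4)) = 2 + √(-3 + 4) = 2 + √1 = 2 + 1 = 3)
-48492 + ((l*(-2))*4 + 107*(-108)) = -48492 + ((3*(-2))*4 + 107*(-108)) = -48492 + (-6*4 - 11556) = -48492 + (-24 - 11556) = -48492 - 11580 = -60072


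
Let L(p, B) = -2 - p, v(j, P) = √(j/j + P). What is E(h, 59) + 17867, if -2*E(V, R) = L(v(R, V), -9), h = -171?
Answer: 17868 + I*√170/2 ≈ 17868.0 + 6.5192*I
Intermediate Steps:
v(j, P) = √(1 + P)
E(V, R) = 1 + √(1 + V)/2 (E(V, R) = -(-2 - √(1 + V))/2 = 1 + √(1 + V)/2)
E(h, 59) + 17867 = (1 + √(1 - 171)/2) + 17867 = (1 + √(-170)/2) + 17867 = (1 + (I*√170)/2) + 17867 = (1 + I*√170/2) + 17867 = 17868 + I*√170/2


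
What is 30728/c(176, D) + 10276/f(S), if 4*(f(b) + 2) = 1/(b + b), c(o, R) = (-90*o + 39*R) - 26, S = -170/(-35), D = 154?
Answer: -6893977714/1323705 ≈ -5208.1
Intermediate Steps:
S = 34/7 (S = -170*(-1/35) = 34/7 ≈ 4.8571)
c(o, R) = -26 - 90*o + 39*R
f(b) = -2 + 1/(8*b) (f(b) = -2 + 1/(4*(b + b)) = -2 + 1/(4*((2*b))) = -2 + (1/(2*b))/4 = -2 + 1/(8*b))
30728/c(176, D) + 10276/f(S) = 30728/(-26 - 90*176 + 39*154) + 10276/(-2 + 1/(8*(34/7))) = 30728/(-26 - 15840 + 6006) + 10276/(-2 + (⅛)*(7/34)) = 30728/(-9860) + 10276/(-2 + 7/272) = 30728*(-1/9860) + 10276/(-537/272) = -7682/2465 + 10276*(-272/537) = -7682/2465 - 2795072/537 = -6893977714/1323705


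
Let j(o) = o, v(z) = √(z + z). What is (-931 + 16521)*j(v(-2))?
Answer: 31180*I ≈ 31180.0*I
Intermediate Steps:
v(z) = √2*√z (v(z) = √(2*z) = √2*√z)
(-931 + 16521)*j(v(-2)) = (-931 + 16521)*(√2*√(-2)) = 15590*(√2*(I*√2)) = 15590*(2*I) = 31180*I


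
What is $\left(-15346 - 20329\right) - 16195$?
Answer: $-51870$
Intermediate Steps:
$\left(-15346 - 20329\right) - 16195 = -35675 - 16195 = -51870$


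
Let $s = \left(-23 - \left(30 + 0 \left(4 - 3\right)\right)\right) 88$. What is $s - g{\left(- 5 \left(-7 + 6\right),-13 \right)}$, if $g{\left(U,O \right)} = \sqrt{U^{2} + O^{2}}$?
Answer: $-4664 - \sqrt{194} \approx -4677.9$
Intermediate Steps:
$s = -4664$ ($s = \left(-23 + \left(0 \cdot 1 - 30\right)\right) 88 = \left(-23 + \left(0 - 30\right)\right) 88 = \left(-23 - 30\right) 88 = \left(-53\right) 88 = -4664$)
$g{\left(U,O \right)} = \sqrt{O^{2} + U^{2}}$
$s - g{\left(- 5 \left(-7 + 6\right),-13 \right)} = -4664 - \sqrt{\left(-13\right)^{2} + \left(- 5 \left(-7 + 6\right)\right)^{2}} = -4664 - \sqrt{169 + \left(\left(-5\right) \left(-1\right)\right)^{2}} = -4664 - \sqrt{169 + 5^{2}} = -4664 - \sqrt{169 + 25} = -4664 - \sqrt{194}$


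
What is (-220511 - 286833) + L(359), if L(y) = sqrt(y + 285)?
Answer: -507344 + 2*sqrt(161) ≈ -5.0732e+5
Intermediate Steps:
L(y) = sqrt(285 + y)
(-220511 - 286833) + L(359) = (-220511 - 286833) + sqrt(285 + 359) = -507344 + sqrt(644) = -507344 + 2*sqrt(161)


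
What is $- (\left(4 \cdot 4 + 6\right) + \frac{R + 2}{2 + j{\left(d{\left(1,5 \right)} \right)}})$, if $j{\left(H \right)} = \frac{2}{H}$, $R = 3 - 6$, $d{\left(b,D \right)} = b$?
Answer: $- \frac{87}{4} \approx -21.75$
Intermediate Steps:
$R = -3$ ($R = 3 - 6 = -3$)
$- (\left(4 \cdot 4 + 6\right) + \frac{R + 2}{2 + j{\left(d{\left(1,5 \right)} \right)}}) = - (\left(4 \cdot 4 + 6\right) + \frac{-3 + 2}{2 + \frac{2}{1}}) = - (\left(16 + 6\right) - \frac{1}{2 + 2 \cdot 1}) = - (22 - \frac{1}{2 + 2}) = - (22 - \frac{1}{4}) = \left(-1\right) \frac{87}{4} = - \frac{87}{4}$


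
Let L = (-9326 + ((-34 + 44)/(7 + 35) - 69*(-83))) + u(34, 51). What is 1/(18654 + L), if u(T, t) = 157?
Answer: 21/319457 ≈ 6.5737e-5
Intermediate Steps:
L = -72277/21 (L = (-9326 + ((-34 + 44)/(7 + 35) - 69*(-83))) + 157 = (-9326 + (10/42 + 5727)) + 157 = (-9326 + (10*(1/42) + 5727)) + 157 = (-9326 + (5/21 + 5727)) + 157 = (-9326 + 120272/21) + 157 = -75574/21 + 157 = -72277/21 ≈ -3441.8)
1/(18654 + L) = 1/(18654 - 72277/21) = 1/(319457/21) = 21/319457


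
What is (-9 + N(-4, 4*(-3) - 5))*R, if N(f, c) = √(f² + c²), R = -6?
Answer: 54 - 6*√305 ≈ -50.786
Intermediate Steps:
N(f, c) = √(c² + f²)
(-9 + N(-4, 4*(-3) - 5))*R = (-9 + √((4*(-3) - 5)² + (-4)²))*(-6) = (-9 + √((-12 - 5)² + 16))*(-6) = (-9 + √((-17)² + 16))*(-6) = (-9 + √(289 + 16))*(-6) = (-9 + √305)*(-6) = 54 - 6*√305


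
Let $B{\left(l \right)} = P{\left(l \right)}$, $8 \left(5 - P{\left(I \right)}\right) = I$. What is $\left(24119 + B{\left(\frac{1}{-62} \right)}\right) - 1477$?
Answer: $\frac{11232913}{496} \approx 22647.0$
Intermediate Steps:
$P{\left(I \right)} = 5 - \frac{I}{8}$
$B{\left(l \right)} = 5 - \frac{l}{8}$
$\left(24119 + B{\left(\frac{1}{-62} \right)}\right) - 1477 = \left(24119 + \left(5 - \frac{1}{8 \left(-62\right)}\right)\right) - 1477 = \left(24119 + \left(5 - - \frac{1}{496}\right)\right) - 1477 = \left(24119 + \left(5 + \frac{1}{496}\right)\right) - 1477 = \left(24119 + \frac{2481}{496}\right) - 1477 = \frac{11965505}{496} - 1477 = \frac{11232913}{496}$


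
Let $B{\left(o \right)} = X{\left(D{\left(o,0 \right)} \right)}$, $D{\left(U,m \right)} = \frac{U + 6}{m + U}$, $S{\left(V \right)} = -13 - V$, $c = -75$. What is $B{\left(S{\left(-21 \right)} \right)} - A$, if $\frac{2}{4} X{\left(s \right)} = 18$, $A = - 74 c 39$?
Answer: $-216414$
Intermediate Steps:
$D{\left(U,m \right)} = \frac{6 + U}{U + m}$
$A = 216450$ ($A = \left(-74\right) \left(-75\right) 39 = 5550 \cdot 39 = 216450$)
$X{\left(s \right)} = 36$ ($X{\left(s \right)} = 2 \cdot 18 = 36$)
$B{\left(o \right)} = 36$
$B{\left(S{\left(-21 \right)} \right)} - A = 36 - 216450 = -216414$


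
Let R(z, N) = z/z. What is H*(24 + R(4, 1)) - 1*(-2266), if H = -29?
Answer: 1541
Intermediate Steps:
R(z, N) = 1
H*(24 + R(4, 1)) - 1*(-2266) = -29*(24 + 1) - 1*(-2266) = -29*25 + 2266 = -725 + 2266 = 1541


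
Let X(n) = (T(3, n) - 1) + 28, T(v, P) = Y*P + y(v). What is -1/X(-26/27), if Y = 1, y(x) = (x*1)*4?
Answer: -27/1027 ≈ -0.026290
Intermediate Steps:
y(x) = 4*x (y(x) = x*4 = 4*x)
T(v, P) = P + 4*v (T(v, P) = 1*P + 4*v = P + 4*v)
X(n) = 39 + n (X(n) = ((n + 4*3) - 1) + 28 = ((n + 12) - 1) + 28 = ((12 + n) - 1) + 28 = (11 + n) + 28 = 39 + n)
-1/X(-26/27) = -1/(39 - 26/27) = -1/1027/27 = -1*27/1027 = -27/1027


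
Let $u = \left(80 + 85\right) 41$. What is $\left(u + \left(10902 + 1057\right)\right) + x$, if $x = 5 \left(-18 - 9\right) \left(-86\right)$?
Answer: $30334$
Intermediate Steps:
$x = 11610$ ($x = 5 \left(-27\right) \left(-86\right) = \left(-135\right) \left(-86\right) = 11610$)
$u = 6765$ ($u = 165 \cdot 41 = 6765$)
$\left(u + \left(10902 + 1057\right)\right) + x = \left(6765 + \left(10902 + 1057\right)\right) + 11610 = \left(6765 + 11959\right) + 11610 = 18724 + 11610 = 30334$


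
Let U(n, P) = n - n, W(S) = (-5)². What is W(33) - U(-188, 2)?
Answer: 25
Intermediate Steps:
W(S) = 25
U(n, P) = 0
W(33) - U(-188, 2) = 25 - 1*0 = 25 + 0 = 25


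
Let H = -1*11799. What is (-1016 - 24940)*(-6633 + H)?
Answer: 478420992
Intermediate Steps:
H = -11799
(-1016 - 24940)*(-6633 + H) = (-1016 - 24940)*(-6633 - 11799) = -25956*(-18432) = 478420992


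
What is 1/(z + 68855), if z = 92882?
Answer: 1/161737 ≈ 6.1829e-6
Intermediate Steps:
1/(z + 68855) = 1/(92882 + 68855) = 1/161737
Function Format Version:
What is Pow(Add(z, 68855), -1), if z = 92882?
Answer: Rational(1, 161737) ≈ 6.1829e-6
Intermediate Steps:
Pow(Add(z, 68855), -1) = Pow(Add(92882, 68855), -1) = Pow(161737, -1) = Rational(1, 161737)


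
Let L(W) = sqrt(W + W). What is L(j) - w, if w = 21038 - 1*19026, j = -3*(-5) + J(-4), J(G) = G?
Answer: -2012 + sqrt(22) ≈ -2007.3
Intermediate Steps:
j = 11 (j = -3*(-5) - 4 = 15 - 4 = 11)
L(W) = sqrt(2)*sqrt(W) (L(W) = sqrt(2*W) = sqrt(2)*sqrt(W))
w = 2012 (w = 21038 - 19026 = 2012)
L(j) - w = sqrt(2)*sqrt(11) - 1*2012 = sqrt(22) - 2012 = -2012 + sqrt(22)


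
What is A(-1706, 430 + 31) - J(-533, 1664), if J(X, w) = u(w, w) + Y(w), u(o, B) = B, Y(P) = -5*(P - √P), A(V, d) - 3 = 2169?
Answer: 8828 - 40*√26 ≈ 8624.0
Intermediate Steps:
A(V, d) = 2172 (A(V, d) = 3 + 2169 = 2172)
Y(P) = -5*P + 5*√P
J(X, w) = -4*w + 5*√w (J(X, w) = w + (-5*w + 5*√w) = -4*w + 5*√w)
A(-1706, 430 + 31) - J(-533, 1664) = 2172 - (-4*1664 + 5*√1664) = 2172 - (-6656 + 5*(8*√26)) = 2172 - (-6656 + 40*√26) = 2172 + (6656 - 40*√26) = 8828 - 40*√26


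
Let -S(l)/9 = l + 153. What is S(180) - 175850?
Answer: -178847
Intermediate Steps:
S(l) = -1377 - 9*l (S(l) = -9*(l + 153) = -9*(153 + l) = -1377 - 9*l)
S(180) - 175850 = (-1377 - 9*180) - 175850 = (-1377 - 1620) - 175850 = -2997 - 175850 = -178847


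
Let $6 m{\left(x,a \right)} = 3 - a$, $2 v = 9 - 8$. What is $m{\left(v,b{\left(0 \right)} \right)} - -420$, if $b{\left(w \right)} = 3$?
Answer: $420$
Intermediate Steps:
$v = \frac{1}{2}$ ($v = \frac{9 - 8}{2} = \frac{1}{2} \cdot 1 = \frac{1}{2} \approx 0.5$)
$m{\left(x,a \right)} = \frac{1}{2} - \frac{a}{6}$ ($m{\left(x,a \right)} = \frac{3 - a}{6} = \frac{1}{2} - \frac{a}{6}$)
$m{\left(v,b{\left(0 \right)} \right)} - -420 = \left(\frac{1}{2} - \frac{1}{2}\right) - -420 = \left(\frac{1}{2} - \frac{1}{2}\right) + 420 = 0 + 420 = 420$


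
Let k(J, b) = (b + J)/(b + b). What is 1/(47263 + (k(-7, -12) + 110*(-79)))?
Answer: 24/925771 ≈ 2.5924e-5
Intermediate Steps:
k(J, b) = (J + b)/(2*b) (k(J, b) = (J + b)/((2*b)) = (J + b)*(1/(2*b)) = (J + b)/(2*b))
1/(47263 + (k(-7, -12) + 110*(-79))) = 1/(47263 + ((1/2)*(-7 - 12)/(-12) + 110*(-79))) = 1/(47263 + ((1/2)*(-1/12)*(-19) - 8690)) = 1/(47263 + (19/24 - 8690)) = 1/(47263 - 208541/24) = 1/(925771/24) = 24/925771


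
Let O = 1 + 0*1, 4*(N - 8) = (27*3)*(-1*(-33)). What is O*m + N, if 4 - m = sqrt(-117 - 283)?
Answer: 2721/4 - 20*I ≈ 680.25 - 20.0*I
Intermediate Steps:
m = 4 - 20*I (m = 4 - sqrt(-117 - 283) = 4 - sqrt(-400) = 4 - 20*I ≈ 4.0 - 20.0*I)
N = 2705/4 (N = 8 + ((27*3)*(-1*(-33)))/4 = 8 + (81*33)/4 = 8 + (1/4)*2673 = 8 + 2673/4 = 2705/4 ≈ 676.25)
O = 1 (O = 1 + 0 = 1)
O*m + N = 1*(4 - 20*I) + 2705/4 = (4 - 20*I) + 2705/4 = 2721/4 - 20*I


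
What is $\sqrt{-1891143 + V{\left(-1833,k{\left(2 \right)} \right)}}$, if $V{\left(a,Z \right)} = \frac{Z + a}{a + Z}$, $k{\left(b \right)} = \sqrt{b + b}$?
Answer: $i \sqrt{1891142} \approx 1375.2 i$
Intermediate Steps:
$k{\left(b \right)} = \sqrt{2} \sqrt{b}$ ($k{\left(b \right)} = \sqrt{2 b} = \sqrt{2} \sqrt{b}$)
$V{\left(a,Z \right)} = 1$ ($V{\left(a,Z \right)} = \frac{Z + a}{Z + a} = 1$)
$\sqrt{-1891143 + V{\left(-1833,k{\left(2 \right)} \right)}} = \sqrt{-1891143 + 1} = \sqrt{-1891142} = i \sqrt{1891142}$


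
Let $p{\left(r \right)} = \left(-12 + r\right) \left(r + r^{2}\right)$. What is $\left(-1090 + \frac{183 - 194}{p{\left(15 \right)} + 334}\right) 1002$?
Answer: $- \frac{575584371}{527} \approx -1.0922 \cdot 10^{6}$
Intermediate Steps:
$\left(-1090 + \frac{183 - 194}{p{\left(15 \right)} + 334}\right) 1002 = \left(-1090 + \frac{183 - 194}{15 \left(-12 + 15^{2} - 165\right) + 334}\right) 1002 = \left(-1090 - \frac{11}{15 \left(-12 + 225 - 165\right) + 334}\right) 1002 = \left(-1090 - \frac{11}{15 \cdot 48 + 334}\right) 1002 = \left(-1090 - \frac{11}{720 + 334}\right) 1002 = \left(-1090 - \frac{11}{1054}\right) 1002 = \left(- \frac{1148871}{1054}\right) 1002 = - \frac{575584371}{527}$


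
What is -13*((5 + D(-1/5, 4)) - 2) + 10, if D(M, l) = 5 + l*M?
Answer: -418/5 ≈ -83.600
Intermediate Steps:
D(M, l) = 5 + M*l
-13*((5 + D(-1/5, 4)) - 2) + 10 = -13*((5 + (5 - 1/5*4)) - 2) + 10 = -13*((5 + (5 - 1*⅕*4)) - 2) + 10 = -13*((5 + (5 - ⅕*4)) - 2) + 10 = -13*((5 + (5 - ⅘)) - 2) + 10 = -13*((5 + 21/5) - 2) + 10 = -13*(46/5 - 2) + 10 = -13*36/5 + 10 = -468/5 + 10 = -418/5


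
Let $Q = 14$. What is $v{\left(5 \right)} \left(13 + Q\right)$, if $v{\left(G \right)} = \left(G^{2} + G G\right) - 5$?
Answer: $1215$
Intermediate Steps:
$v{\left(G \right)} = -5 + 2 G^{2}$ ($v{\left(G \right)} = \left(G^{2} + G^{2}\right) - 5 = 2 G^{2} - 5 = -5 + 2 G^{2}$)
$v{\left(5 \right)} \left(13 + Q\right) = \left(-5 + 2 \cdot 5^{2}\right) \left(13 + 14\right) = \left(-5 + 2 \cdot 25\right) 27 = \left(-5 + 50\right) 27 = 45 \cdot 27 = 1215$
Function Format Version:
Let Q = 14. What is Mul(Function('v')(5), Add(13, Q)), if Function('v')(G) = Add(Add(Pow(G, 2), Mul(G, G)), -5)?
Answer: 1215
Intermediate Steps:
Function('v')(G) = Add(-5, Mul(2, Pow(G, 2))) (Function('v')(G) = Add(Add(Pow(G, 2), Pow(G, 2)), -5) = Add(Mul(2, Pow(G, 2)), -5) = Add(-5, Mul(2, Pow(G, 2))))
Mul(Function('v')(5), Add(13, Q)) = Mul(Add(-5, Mul(2, Pow(5, 2))), Add(13, 14)) = Mul(Add(-5, Mul(2, 25)), 27) = Mul(Add(-5, 50), 27) = Mul(45, 27) = 1215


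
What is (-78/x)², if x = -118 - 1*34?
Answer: 1521/5776 ≈ 0.26333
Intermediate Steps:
x = -152 (x = -118 - 34 = -152)
(-78/x)² = (-78/(-152))² = (-78*(-1/152))² = (39/76)² = 1521/5776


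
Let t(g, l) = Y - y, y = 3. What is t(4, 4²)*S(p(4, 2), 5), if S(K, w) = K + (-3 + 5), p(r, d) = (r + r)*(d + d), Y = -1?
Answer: -136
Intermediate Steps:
t(g, l) = -4 (t(g, l) = -1 - 1*3 = -1 - 3 = -4)
p(r, d) = 4*d*r (p(r, d) = (2*r)*(2*d) = 4*d*r)
S(K, w) = 2 + K (S(K, w) = K + 2 = 2 + K)
t(4, 4²)*S(p(4, 2), 5) = -4*(2 + 4*2*4) = -4*(2 + 32) = -4*34 = -136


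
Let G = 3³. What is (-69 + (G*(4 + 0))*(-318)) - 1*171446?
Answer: -205859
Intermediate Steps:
G = 27
(-69 + (G*(4 + 0))*(-318)) - 1*171446 = (-69 + (27*(4 + 0))*(-318)) - 1*171446 = (-69 + (27*4)*(-318)) - 171446 = (-69 + 108*(-318)) - 171446 = (-69 - 34344) - 171446 = -34413 - 171446 = -205859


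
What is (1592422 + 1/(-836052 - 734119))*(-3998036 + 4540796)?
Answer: 1357103450416824360/1570171 ≈ 8.6430e+11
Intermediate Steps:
(1592422 + 1/(-836052 - 734119))*(-3998036 + 4540796) = (1592422 + 1/(-1570171))*542760 = (1592422 - 1/1570171)*542760 = (2500374844161/1570171)*542760 = 1357103450416824360/1570171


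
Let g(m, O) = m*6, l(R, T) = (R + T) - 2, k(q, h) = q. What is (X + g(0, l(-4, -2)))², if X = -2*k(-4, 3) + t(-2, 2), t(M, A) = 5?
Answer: 169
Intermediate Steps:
l(R, T) = -2 + R + T
g(m, O) = 6*m
X = 13 (X = -2*(-4) + 5 = 8 + 5 = 13)
(X + g(0, l(-4, -2)))² = (13 + 6*0)² = (13 + 0)² = 13² = 169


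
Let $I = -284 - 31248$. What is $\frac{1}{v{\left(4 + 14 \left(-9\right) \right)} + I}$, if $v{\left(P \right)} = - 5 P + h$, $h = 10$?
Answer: $- \frac{1}{30912} \approx -3.235 \cdot 10^{-5}$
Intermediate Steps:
$v{\left(P \right)} = 10 - 5 P$ ($v{\left(P \right)} = - 5 P + 10 = 10 - 5 P$)
$I = -31532$ ($I = -284 - 31248 = -31532$)
$\frac{1}{v{\left(4 + 14 \left(-9\right) \right)} + I} = \frac{1}{\left(10 - 5 \left(4 + 14 \left(-9\right)\right)\right) - 31532} = \frac{1}{\left(10 - 5 \left(4 - 126\right)\right) - 31532} = \frac{1}{\left(10 - -610\right) - 31532} = \frac{1}{\left(10 + 610\right) - 31532} = \frac{1}{620 - 31532} = \frac{1}{-30912} = - \frac{1}{30912}$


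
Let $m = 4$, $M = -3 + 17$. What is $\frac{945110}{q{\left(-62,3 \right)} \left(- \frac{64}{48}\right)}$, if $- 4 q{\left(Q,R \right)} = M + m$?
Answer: $\frac{472555}{3} \approx 1.5752 \cdot 10^{5}$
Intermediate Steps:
$M = 14$
$q{\left(Q,R \right)} = - \frac{9}{2}$ ($q{\left(Q,R \right)} = - \frac{14 + 4}{4} = \left(- \frac{1}{4}\right) 18 = - \frac{9}{2}$)
$\frac{945110}{q{\left(-62,3 \right)} \left(- \frac{64}{48}\right)} = \frac{945110}{\left(- \frac{9}{2}\right) \left(- \frac{64}{48}\right)} = \frac{945110}{\left(- \frac{9}{2}\right) \left(\left(-64\right) \frac{1}{48}\right)} = \frac{945110}{\left(- \frac{9}{2}\right) \left(- \frac{4}{3}\right)} = \frac{945110}{6} = 945110 \cdot \frac{1}{6} = \frac{472555}{3}$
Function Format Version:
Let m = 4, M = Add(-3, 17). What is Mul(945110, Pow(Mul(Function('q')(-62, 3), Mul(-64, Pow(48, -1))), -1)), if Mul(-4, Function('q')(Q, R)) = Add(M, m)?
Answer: Rational(472555, 3) ≈ 1.5752e+5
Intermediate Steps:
M = 14
Function('q')(Q, R) = Rational(-9, 2) (Function('q')(Q, R) = Mul(Rational(-1, 4), Add(14, 4)) = Mul(Rational(-1, 4), 18) = Rational(-9, 2))
Mul(945110, Pow(Mul(Function('q')(-62, 3), Mul(-64, Pow(48, -1))), -1)) = Mul(945110, Pow(Mul(Rational(-9, 2), Mul(-64, Pow(48, -1))), -1)) = Mul(945110, Pow(Mul(Rational(-9, 2), Mul(-64, Rational(1, 48))), -1)) = Mul(945110, Pow(Mul(Rational(-9, 2), Rational(-4, 3)), -1)) = Mul(945110, Pow(6, -1)) = Mul(945110, Rational(1, 6)) = Rational(472555, 3)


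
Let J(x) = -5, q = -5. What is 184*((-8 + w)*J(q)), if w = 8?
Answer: 0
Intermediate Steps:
184*((-8 + w)*J(q)) = 184*((-8 + 8)*(-5)) = 184*(0*(-5)) = 184*0 = 0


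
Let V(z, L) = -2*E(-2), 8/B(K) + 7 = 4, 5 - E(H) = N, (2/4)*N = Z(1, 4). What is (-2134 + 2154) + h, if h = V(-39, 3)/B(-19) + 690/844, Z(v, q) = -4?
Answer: 25799/844 ≈ 30.568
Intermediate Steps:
N = -8 (N = 2*(-4) = -8)
E(H) = 13 (E(H) = 5 - 1*(-8) = 5 + 8 = 13)
B(K) = -8/3 (B(K) = 8/(-7 + 4) = 8/(-3) = 8*(-1/3) = -8/3)
V(z, L) = -26 (V(z, L) = -2*13 = -26)
h = 8919/844 (h = -26/(-8/3) + 690/844 = -26*(-3/8) + 690*(1/844) = 39/4 + 345/422 = 8919/844 ≈ 10.568)
(-2134 + 2154) + h = (-2134 + 2154) + 8919/844 = 20 + 8919/844 = 25799/844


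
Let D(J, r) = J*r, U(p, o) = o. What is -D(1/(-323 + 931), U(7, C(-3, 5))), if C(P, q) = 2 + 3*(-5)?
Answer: 13/608 ≈ 0.021382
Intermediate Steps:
C(P, q) = -13 (C(P, q) = 2 - 15 = -13)
-D(1/(-323 + 931), U(7, C(-3, 5))) = -(-13)/(-323 + 931) = -(-13)/608 = -1*(-13/608) = 13/608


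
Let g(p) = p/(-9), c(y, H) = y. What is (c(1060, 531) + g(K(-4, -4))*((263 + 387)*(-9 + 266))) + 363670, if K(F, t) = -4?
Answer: 3950770/9 ≈ 4.3897e+5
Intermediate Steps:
g(p) = -p/9 (g(p) = p*(-⅑) = -p/9)
(c(1060, 531) + g(K(-4, -4))*((263 + 387)*(-9 + 266))) + 363670 = (1060 + (-⅑*(-4))*((263 + 387)*(-9 + 266))) + 363670 = (1060 + 4*(650*257)/9) + 363670 = (1060 + (4/9)*167050) + 363670 = (1060 + 668200/9) + 363670 = 677740/9 + 363670 = 3950770/9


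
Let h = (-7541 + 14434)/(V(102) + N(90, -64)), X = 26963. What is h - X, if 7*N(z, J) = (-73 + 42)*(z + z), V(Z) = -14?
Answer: -153144165/5678 ≈ -26972.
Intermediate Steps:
N(z, J) = -62*z/7 (N(z, J) = ((-73 + 42)*(z + z))/7 = (-62*z)/7 = -62*z/7)
h = -48251/5678 (h = (-7541 + 14434)/(-14 - 62/7*90) = 6893/(-14 - 5580/7) = 6893/(-5678/7) = 6893*(-7/5678) = -48251/5678 ≈ -8.4979)
h - X = -48251/5678 - 1*26963 = -48251/5678 - 26963 = -153144165/5678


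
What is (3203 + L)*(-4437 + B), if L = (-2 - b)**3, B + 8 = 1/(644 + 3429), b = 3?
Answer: -55725601752/4073 ≈ -1.3682e+7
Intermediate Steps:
B = -32583/4073 (B = -8 + 1/(644 + 3429) = -8 + 1/4073 = -32583/4073 ≈ -7.9998)
L = -125 (L = (-2 - 1*3)**3 = (-2 - 3)**3 = (-5)**3 = -125)
(3203 + L)*(-4437 + B) = (3203 - 125)*(-4437 - 32583/4073) = 3078*(-18104484/4073) = -55725601752/4073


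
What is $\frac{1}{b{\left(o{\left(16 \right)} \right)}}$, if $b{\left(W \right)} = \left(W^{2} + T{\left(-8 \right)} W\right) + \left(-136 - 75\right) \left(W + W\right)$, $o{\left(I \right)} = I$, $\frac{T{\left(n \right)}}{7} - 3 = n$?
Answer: $- \frac{1}{7056} \approx -0.00014172$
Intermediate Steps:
$T{\left(n \right)} = 21 + 7 n$
$b{\left(W \right)} = W^{2} - 457 W$ ($b{\left(W \right)} = \left(W^{2} + \left(21 + 7 \left(-8\right)\right) W\right) + \left(-136 - 75\right) \left(W + W\right) = \left(W^{2} + \left(21 - 56\right) W\right) - 211 \cdot 2 W = \left(W^{2} - 35 W\right) - 422 W = W^{2} - 457 W$)
$\frac{1}{b{\left(o{\left(16 \right)} \right)}} = \frac{1}{16 \left(-457 + 16\right)} = \frac{1}{16 \left(-441\right)} = \frac{1}{-7056} = - \frac{1}{7056}$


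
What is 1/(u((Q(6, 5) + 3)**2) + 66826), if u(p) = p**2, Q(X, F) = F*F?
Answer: 1/681482 ≈ 1.4674e-6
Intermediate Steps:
Q(X, F) = F**2
1/(u((Q(6, 5) + 3)**2) + 66826) = 1/(((5**2 + 3)**2)**2 + 66826) = 1/(((25 + 3)**2)**2 + 66826) = 1/((28**2)**2 + 66826) = 1/(784**2 + 66826) = 1/(614656 + 66826) = 1/681482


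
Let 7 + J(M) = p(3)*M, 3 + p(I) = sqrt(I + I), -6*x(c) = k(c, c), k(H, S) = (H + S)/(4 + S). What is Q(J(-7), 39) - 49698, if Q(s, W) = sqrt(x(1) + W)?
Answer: -49698 + 2*sqrt(2190)/15 ≈ -49692.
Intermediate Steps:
k(H, S) = (H + S)/(4 + S)
x(c) = -c/(3*(4 + c)) (x(c) = -(c + c)/(6*(4 + c)) = -2*c/(6*(4 + c)) = -c/(3*(4 + c)))
p(I) = -3 + sqrt(2)*sqrt(I) (p(I) = -3 + sqrt(I + I) = -3 + sqrt(2*I) = -3 + sqrt(2)*sqrt(I))
J(M) = -7 + M*(-3 + sqrt(6)) (J(M) = -7 + (-3 + sqrt(2)*sqrt(3))*M = -7 + (-3 + sqrt(6))*M = -7 + M*(-3 + sqrt(6)))
Q(s, W) = sqrt(-1/15 + W) (Q(s, W) = sqrt(-1*1/(12 + 3*1) + W) = sqrt(-1*1/(12 + 3) + W) = sqrt(-1*1/15 + W) = sqrt(-1*1*1/15 + W) = sqrt(-1/15 + W))
Q(J(-7), 39) - 49698 = sqrt(-15 + 225*39)/15 - 49698 = sqrt(-15 + 8775)/15 - 49698 = sqrt(8760)/15 - 49698 = (2*sqrt(2190))/15 - 49698 = 2*sqrt(2190)/15 - 49698 = -49698 + 2*sqrt(2190)/15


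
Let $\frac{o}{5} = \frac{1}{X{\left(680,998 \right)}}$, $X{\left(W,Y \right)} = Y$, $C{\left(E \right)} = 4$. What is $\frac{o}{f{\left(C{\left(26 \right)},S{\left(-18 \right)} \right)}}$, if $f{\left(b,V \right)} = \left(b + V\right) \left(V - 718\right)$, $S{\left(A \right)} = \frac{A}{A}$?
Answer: $- \frac{1}{715566} \approx -1.3975 \cdot 10^{-6}$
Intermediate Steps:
$S{\left(A \right)} = 1$
$f{\left(b,V \right)} = \left(-718 + V\right) \left(V + b\right)$ ($f{\left(b,V \right)} = \left(V + b\right) \left(-718 + V\right) = \left(-718 + V\right) \left(V + b\right)$)
$o = \frac{5}{998} \approx 0.00501$
$\frac{o}{f{\left(C{\left(26 \right)},S{\left(-18 \right)} \right)}} = \frac{5}{998 \left(1^{2} - 718 - 2872 + 1 \cdot 4\right)} = \frac{5}{998 \left(1 - 718 - 2872 + 4\right)} = \frac{5}{998 \left(-3585\right)} = \frac{5}{998} \left(- \frac{1}{3585}\right) = - \frac{1}{715566}$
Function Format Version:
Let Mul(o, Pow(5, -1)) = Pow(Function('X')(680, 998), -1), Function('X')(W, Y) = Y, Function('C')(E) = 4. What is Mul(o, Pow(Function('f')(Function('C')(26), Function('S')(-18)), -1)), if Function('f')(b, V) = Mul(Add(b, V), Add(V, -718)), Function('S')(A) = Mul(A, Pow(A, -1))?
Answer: Rational(-1, 715566) ≈ -1.3975e-6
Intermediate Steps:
Function('S')(A) = 1
Function('f')(b, V) = Mul(Add(-718, V), Add(V, b)) (Function('f')(b, V) = Mul(Add(V, b), Add(-718, V)) = Mul(Add(-718, V), Add(V, b)))
o = Rational(5, 998) (o = Mul(5, Pow(998, -1)) = Mul(5, Rational(1, 998)) = Rational(5, 998) ≈ 0.0050100)
Mul(o, Pow(Function('f')(Function('C')(26), Function('S')(-18)), -1)) = Mul(Rational(5, 998), Pow(Add(Pow(1, 2), Mul(-718, 1), Mul(-718, 4), Mul(1, 4)), -1)) = Mul(Rational(5, 998), Pow(Add(1, -718, -2872, 4), -1)) = Mul(Rational(5, 998), Pow(-3585, -1)) = Mul(Rational(5, 998), Rational(-1, 3585)) = Rational(-1, 715566)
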